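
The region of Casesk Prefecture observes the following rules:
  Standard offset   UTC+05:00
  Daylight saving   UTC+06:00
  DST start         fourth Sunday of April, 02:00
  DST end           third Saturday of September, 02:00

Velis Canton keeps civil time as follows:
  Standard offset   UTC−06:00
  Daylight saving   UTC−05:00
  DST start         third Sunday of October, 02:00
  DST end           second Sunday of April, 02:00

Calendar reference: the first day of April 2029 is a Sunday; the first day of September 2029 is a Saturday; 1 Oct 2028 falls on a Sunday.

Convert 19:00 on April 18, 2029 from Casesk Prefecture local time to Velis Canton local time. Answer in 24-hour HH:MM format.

1 April 2029 is a Sunday, so the first Sunday is April 1 and the fourth is April 22.
1 September 2029 is a Saturday, so the first Saturday is September 1 and the third is September 15.
April 18, 2029 is outside the daylight-saving period (22 April – 15 September), so Casesk Prefecture is on standard time, UTC+05:00.
19:00 Casesk Prefecture − 5h = 14:00 UTC.
1 October 2028 is a Sunday, so the first Sunday is October 1 and the third is October 15.
1 April 2029 is a Sunday, so the first Sunday is April 1 and the second is April 8.
At the standard offset (UTC−06:00), 14:00 UTC − 6h = 08:00 Velis Canton standard time.
The standard-time date in Velis Canton, April 18, 2029, is outside the daylight-saving period (15 October 2028 – 8 April 2029), so Velis Canton is on standard time, UTC−06:00.
14:00 UTC − 6h = 08:00 Velis Canton.

08:00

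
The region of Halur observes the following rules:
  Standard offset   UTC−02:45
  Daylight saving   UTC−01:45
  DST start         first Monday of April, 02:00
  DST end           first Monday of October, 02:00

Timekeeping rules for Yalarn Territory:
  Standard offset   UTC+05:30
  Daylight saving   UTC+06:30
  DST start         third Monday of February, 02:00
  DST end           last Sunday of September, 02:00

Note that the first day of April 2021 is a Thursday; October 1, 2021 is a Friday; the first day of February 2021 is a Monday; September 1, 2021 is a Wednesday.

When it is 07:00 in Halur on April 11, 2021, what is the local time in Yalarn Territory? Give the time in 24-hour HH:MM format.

15:15

1 April 2021 is a Thursday, so the first Monday is April 5.
1 October 2021 is a Friday, so the first Monday is October 4.
April 11, 2021 lies within the daylight-saving period (5 April – 4 October), so Halur is on daylight time, UTC−01:45.
07:00 Halur + 1h45m = 08:45 UTC.
1 February 2021 is a Monday, so the first Monday is February 1 and the third is February 15.
1 September 2021 is a Wednesday, so Sundays fall on 5, 12, 19, 26; the last is September 26.
At the standard offset (UTC+05:30), 08:45 UTC + 5h30m = 14:15 Yalarn Territory standard time.
The standard-time date in Yalarn Territory, April 11, 2021, falls between 15 February and 26 September, so daylight saving is in effect and Yalarn Territory is at UTC+06:30.
08:45 UTC + 6h30m = 15:15 Yalarn Territory.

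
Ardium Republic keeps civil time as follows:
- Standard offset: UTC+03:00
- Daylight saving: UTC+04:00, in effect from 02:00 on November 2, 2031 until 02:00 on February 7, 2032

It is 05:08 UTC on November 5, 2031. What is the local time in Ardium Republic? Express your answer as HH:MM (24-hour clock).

09:08

At the standard offset (UTC+03:00), 05:08 UTC + 3h = 08:08 Ardium Republic standard time.
Daylight saving runs 2 November 2031 – 7 February 2032; the standard-time date in Ardium Republic, November 5, 2031, is inside that window, so Ardium Republic is at UTC+04:00.
05:08 UTC + 4h = 09:08 local.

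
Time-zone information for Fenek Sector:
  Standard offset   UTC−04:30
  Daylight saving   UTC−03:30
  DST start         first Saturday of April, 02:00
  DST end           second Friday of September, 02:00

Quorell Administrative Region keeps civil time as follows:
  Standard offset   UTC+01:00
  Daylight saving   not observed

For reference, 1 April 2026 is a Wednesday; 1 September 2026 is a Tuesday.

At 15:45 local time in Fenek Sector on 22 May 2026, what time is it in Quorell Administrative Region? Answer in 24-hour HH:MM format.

1 April 2026 is a Wednesday, so the first Saturday is April 4.
1 September 2026 is a Tuesday, so the first Friday is September 4 and the second is September 11.
22 May 2026 lies within the daylight-saving period (4 April – 11 September), so Fenek Sector is on daylight time, UTC−03:30.
15:45 Fenek Sector + 3h30m = 19:15 UTC.
Quorell Administrative Region stays on UTC+01:00 all year.
19:15 UTC + 1h = 20:15 Quorell Administrative Region.

20:15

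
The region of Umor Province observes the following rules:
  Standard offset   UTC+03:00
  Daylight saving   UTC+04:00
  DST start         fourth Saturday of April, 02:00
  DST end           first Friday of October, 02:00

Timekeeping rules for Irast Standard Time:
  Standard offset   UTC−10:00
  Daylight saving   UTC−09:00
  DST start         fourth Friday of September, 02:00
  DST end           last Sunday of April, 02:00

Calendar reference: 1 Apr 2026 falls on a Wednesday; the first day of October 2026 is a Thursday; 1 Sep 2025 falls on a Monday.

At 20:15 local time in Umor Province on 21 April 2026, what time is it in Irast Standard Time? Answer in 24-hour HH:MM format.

08:15

1 April 2026 is a Wednesday, so the first Saturday is April 4 and the fourth is April 25.
1 October 2026 is a Thursday, so the first Friday is October 2.
Daylight saving runs 25 April – 2 October; 21 April 2026 is outside that window, so Umor Province is on standard time at UTC+03:00.
20:15 Umor Province − 3h = 17:15 UTC.
1 September 2025 is a Monday, so the first Friday is September 5 and the fourth is September 26.
1 April 2026 is a Wednesday, so Sundays fall on 5, 12, 19, 26; the last is April 26.
At the standard offset (UTC−10:00), 17:15 UTC − 10h = 07:15 Irast Standard Time standard time.
The standard-time date in Irast Standard Time, 21 April 2026, lies within the daylight-saving period (26 September 2025 – 26 April 2026), so Irast Standard Time is on daylight time, UTC−09:00.
17:15 UTC − 9h = 08:15 Irast Standard Time.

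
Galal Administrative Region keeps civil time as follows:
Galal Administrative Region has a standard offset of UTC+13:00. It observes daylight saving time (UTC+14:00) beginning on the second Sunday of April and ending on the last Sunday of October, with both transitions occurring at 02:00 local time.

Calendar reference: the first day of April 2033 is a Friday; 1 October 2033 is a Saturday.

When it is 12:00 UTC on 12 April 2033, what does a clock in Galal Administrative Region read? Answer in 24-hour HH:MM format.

1 April 2033 is a Friday, so the first Sunday is April 3 and the second is April 10.
1 October 2033 is a Saturday, so Sundays fall on 2, 9, 16, 23, 30; the last is October 30.
At the standard offset (UTC+13:00), 12:00 UTC + 13h = 01:00 Galal Administrative Region standard time (rolling into the next day, 13 April 2033).
The standard-time date in Galal Administrative Region, 13 April 2033, falls between 10 April and 30 October, so daylight saving is in effect and Galal Administrative Region is at UTC+14:00.
12:00 UTC + 14h = 02:00 local (rolling into the next day, 13 April 2033).

02:00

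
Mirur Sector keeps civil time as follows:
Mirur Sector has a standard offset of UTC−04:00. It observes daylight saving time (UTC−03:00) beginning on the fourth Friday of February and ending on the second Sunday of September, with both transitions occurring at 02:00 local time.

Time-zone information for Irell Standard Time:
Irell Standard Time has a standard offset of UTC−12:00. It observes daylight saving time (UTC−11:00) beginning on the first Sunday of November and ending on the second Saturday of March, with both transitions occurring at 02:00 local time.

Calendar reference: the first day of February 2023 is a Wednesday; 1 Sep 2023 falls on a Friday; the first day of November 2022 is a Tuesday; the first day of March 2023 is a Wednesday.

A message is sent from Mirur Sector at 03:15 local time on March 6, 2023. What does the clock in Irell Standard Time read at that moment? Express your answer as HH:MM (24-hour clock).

19:15

1 February 2023 is a Wednesday, so the first Friday is February 3 and the fourth is February 24.
1 September 2023 is a Friday, so the first Sunday is September 3 and the second is September 10.
March 6, 2023 falls between 24 February and 10 September, so daylight saving is in effect and Mirur Sector is at UTC−03:00.
03:15 Mirur Sector + 3h = 06:15 UTC.
1 November 2022 is a Tuesday, so the first Sunday is November 6.
1 March 2023 is a Wednesday, so the first Saturday is March 4 and the second is March 11.
At the standard offset (UTC−12:00), 06:15 UTC − 12h = 18:15 Irell Standard Time standard time (rolling into the previous day, 5 March 2023).
The standard-time date in Irell Standard Time, March 5, 2023, lies within the daylight-saving period (6 November 2022 – 11 March 2023), so Irell Standard Time is on daylight time, UTC−11:00.
06:15 UTC − 11h = 19:15 Irell Standard Time (rolling into the previous day, 5 March 2023).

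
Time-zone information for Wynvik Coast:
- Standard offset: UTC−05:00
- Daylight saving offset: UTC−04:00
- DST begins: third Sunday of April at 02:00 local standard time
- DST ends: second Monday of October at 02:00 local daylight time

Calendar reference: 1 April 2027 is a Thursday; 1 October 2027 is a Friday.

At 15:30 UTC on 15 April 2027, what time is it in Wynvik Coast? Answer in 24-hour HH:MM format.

1 April 2027 is a Thursday, so the first Sunday is April 4 and the third is April 18.
1 October 2027 is a Friday, so the first Monday is October 4 and the second is October 11.
At the standard offset (UTC−05:00), 15:30 UTC − 5h = 10:30 Wynvik Coast standard time.
The standard-time date in Wynvik Coast, 15 April 2027, is outside the daylight-saving period (18 April – 11 October), so Wynvik Coast is on standard time, UTC−05:00.
15:30 UTC − 5h = 10:30 local.

10:30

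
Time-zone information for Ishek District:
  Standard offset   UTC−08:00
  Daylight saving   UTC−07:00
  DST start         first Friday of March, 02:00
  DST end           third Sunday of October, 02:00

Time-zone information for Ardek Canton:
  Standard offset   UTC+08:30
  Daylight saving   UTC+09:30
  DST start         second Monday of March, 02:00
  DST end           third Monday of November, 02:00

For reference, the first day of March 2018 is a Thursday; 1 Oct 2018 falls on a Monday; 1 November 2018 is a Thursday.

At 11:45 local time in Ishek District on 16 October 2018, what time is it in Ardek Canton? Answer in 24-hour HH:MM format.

1 March 2018 is a Thursday, so the first Friday is March 2.
1 October 2018 is a Monday, so the first Sunday is October 7 and the third is October 21.
Daylight saving runs 2 March – 21 October; 16 October 2018 is inside that window, so Ishek District is at UTC−07:00.
11:45 Ishek District + 7h = 18:45 UTC.
1 March 2018 is a Thursday, so the first Monday is March 5 and the second is March 12.
1 November 2018 is a Thursday, so the first Monday is November 5 and the third is November 19.
At the standard offset (UTC+08:30), 18:45 UTC + 8h30m = 03:15 Ardek Canton standard time (rolling into the next day, 17 October 2018).
Daylight saving runs 12 March – 19 November; the standard-time date in Ardek Canton, 17 October 2018, is inside that window, so Ardek Canton is at UTC+09:30.
18:45 UTC + 9h30m = 04:15 Ardek Canton (rolling into the next day, 17 October 2018).

04:15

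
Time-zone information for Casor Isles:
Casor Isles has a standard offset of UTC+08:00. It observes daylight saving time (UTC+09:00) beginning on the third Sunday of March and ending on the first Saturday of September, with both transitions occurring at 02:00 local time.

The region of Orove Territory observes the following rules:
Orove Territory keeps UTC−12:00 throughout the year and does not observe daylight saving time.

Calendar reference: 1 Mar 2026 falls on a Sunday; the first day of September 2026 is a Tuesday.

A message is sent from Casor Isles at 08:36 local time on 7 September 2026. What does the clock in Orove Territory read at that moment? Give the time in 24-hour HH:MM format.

1 March 2026 is a Sunday, so the first Sunday is March 1 and the third is March 15.
1 September 2026 is a Tuesday, so the first Saturday is September 5.
7 September 2026 does not fall between 15 March and 5 September, so daylight saving is not in effect and Casor Isles is at UTC+08:00.
08:36 Casor Isles − 8h = 00:36 UTC.
Orove Territory has no daylight saving, so its offset is UTC−12:00 year-round.
00:36 UTC − 12h = 12:36 Orove Territory (rolling into the previous day, 6 September 2026).

12:36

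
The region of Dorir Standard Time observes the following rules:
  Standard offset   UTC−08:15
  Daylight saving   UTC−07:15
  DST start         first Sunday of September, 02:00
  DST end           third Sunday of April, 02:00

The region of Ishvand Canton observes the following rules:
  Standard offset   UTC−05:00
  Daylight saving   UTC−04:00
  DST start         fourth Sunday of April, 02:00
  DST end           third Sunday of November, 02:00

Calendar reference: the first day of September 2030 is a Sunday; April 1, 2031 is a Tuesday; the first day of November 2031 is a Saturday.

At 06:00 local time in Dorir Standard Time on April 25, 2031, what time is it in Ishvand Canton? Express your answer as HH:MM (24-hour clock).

1 September 2030 is a Sunday, so the first Sunday is September 1.
1 April 2031 is a Tuesday, so the first Sunday is April 6 and the third is April 20.
Daylight saving runs 1 September 2030 – 20 April 2031; April 25, 2031 is outside that window, so Dorir Standard Time is on standard time at UTC−08:15.
06:00 Dorir Standard Time + 8h15m = 14:15 UTC.
1 April 2031 is a Tuesday, so the first Sunday is April 6 and the fourth is April 27.
1 November 2031 is a Saturday, so the first Sunday is November 2 and the third is November 16.
At the standard offset (UTC−05:00), 14:15 UTC − 5h = 09:15 Ishvand Canton standard time.
The standard-time date in Ishvand Canton, April 25, 2031, is outside the daylight-saving period (27 April – 16 November), so Ishvand Canton is on standard time, UTC−05:00.
14:15 UTC − 5h = 09:15 Ishvand Canton.

09:15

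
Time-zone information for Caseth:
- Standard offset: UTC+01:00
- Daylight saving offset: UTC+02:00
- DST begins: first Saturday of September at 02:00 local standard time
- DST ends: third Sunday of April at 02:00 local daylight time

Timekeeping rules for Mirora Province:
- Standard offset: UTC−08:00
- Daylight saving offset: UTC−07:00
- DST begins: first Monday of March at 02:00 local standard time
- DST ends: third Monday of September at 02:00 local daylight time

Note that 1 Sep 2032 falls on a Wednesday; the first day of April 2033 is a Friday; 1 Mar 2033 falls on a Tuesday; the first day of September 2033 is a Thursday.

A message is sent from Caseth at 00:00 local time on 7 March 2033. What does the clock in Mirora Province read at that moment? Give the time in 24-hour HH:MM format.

14:00

1 September 2032 is a Wednesday, so the first Saturday is September 4.
1 April 2033 is a Friday, so the first Sunday is April 3 and the third is April 17.
7 March 2033 lies within the daylight-saving period (4 September 2032 – 17 April 2033), so Caseth is on daylight time, UTC+02:00.
00:00 Caseth − 2h = 22:00 UTC (rolling into the previous day, 6 March 2033).
1 March 2033 is a Tuesday, so the first Monday is March 7.
1 September 2033 is a Thursday, so the first Monday is September 5 and the third is September 19.
At the standard offset (UTC−08:00), 22:00 UTC − 8h = 14:00 Mirora Province standard time.
The standard-time date in Mirora Province, 6 March 2033, is outside the daylight-saving period (7 March – 19 September), so Mirora Province is on standard time, UTC−08:00.
22:00 UTC − 8h = 14:00 Mirora Province.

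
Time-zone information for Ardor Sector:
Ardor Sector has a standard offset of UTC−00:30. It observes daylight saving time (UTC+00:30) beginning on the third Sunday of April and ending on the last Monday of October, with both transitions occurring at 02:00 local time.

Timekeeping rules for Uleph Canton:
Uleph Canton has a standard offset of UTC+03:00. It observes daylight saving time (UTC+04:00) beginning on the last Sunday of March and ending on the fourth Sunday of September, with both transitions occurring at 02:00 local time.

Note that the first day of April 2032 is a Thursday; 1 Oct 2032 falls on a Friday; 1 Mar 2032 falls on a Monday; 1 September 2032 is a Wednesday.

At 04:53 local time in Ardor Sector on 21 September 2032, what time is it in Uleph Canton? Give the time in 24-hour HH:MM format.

1 April 2032 is a Thursday, so the first Sunday is April 4 and the third is April 18.
1 October 2032 is a Friday, so Mondays fall on 4, 11, 18, 25; the last is October 25.
Daylight saving runs 18 April – 25 October; 21 September 2032 is inside that window, so Ardor Sector is at UTC+00:30.
04:53 Ardor Sector − 0h30m = 04:23 UTC.
1 March 2032 is a Monday, so Sundays fall on 7, 14, 21, 28; the last is March 28.
1 September 2032 is a Wednesday, so the first Sunday is September 5 and the fourth is September 26.
At the standard offset (UTC+03:00), 04:23 UTC + 3h = 07:23 Uleph Canton standard time.
The standard-time date in Uleph Canton, 21 September 2032, lies within the daylight-saving period (28 March – 26 September), so Uleph Canton is on daylight time, UTC+04:00.
04:23 UTC + 4h = 08:23 Uleph Canton.

08:23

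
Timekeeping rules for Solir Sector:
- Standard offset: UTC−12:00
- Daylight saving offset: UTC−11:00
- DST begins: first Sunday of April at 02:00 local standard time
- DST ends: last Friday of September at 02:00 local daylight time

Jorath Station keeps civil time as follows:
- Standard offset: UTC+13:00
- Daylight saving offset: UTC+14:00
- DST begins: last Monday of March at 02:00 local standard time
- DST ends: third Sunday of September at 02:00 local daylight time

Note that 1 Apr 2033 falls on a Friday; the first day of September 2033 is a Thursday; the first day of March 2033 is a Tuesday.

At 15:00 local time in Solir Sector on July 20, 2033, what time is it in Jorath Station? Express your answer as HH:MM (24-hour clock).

16:00

1 April 2033 is a Friday, so the first Sunday is April 3.
1 September 2033 is a Thursday, so Fridays fall on 2, 9, 16, 23, 30; the last is September 30.
July 20, 2033 falls between 3 April and 30 September, so daylight saving is in effect and Solir Sector is at UTC−11:00.
15:00 Solir Sector + 11h = 02:00 UTC (rolling into the next day, 21 July 2033).
1 March 2033 is a Tuesday, so Mondays fall on 7, 14, 21, 28; the last is March 28.
1 September 2033 is a Thursday, so the first Sunday is September 4 and the third is September 18.
At the standard offset (UTC+13:00), 02:00 UTC + 13h = 15:00 Jorath Station standard time.
The standard-time date in Jorath Station, July 21, 2033, lies within the daylight-saving period (28 March – 18 September), so Jorath Station is on daylight time, UTC+14:00.
02:00 UTC + 14h = 16:00 Jorath Station.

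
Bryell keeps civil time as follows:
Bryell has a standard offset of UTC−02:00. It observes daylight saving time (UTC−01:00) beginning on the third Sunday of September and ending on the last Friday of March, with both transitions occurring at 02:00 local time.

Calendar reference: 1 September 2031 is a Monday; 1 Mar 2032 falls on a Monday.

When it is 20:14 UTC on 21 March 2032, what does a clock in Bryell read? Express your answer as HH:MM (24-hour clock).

1 September 2031 is a Monday, so the first Sunday is September 7 and the third is September 21.
1 March 2032 is a Monday, so Fridays fall on 5, 12, 19, 26; the last is March 26.
At the standard offset (UTC−02:00), 20:14 UTC − 2h = 18:14 Bryell standard time.
The standard-time date in Bryell, 21 March 2032, falls between 21 September 2031 and 26 March 2032, so daylight saving is in effect and Bryell is at UTC−01:00.
20:14 UTC − 1h = 19:14 local.

19:14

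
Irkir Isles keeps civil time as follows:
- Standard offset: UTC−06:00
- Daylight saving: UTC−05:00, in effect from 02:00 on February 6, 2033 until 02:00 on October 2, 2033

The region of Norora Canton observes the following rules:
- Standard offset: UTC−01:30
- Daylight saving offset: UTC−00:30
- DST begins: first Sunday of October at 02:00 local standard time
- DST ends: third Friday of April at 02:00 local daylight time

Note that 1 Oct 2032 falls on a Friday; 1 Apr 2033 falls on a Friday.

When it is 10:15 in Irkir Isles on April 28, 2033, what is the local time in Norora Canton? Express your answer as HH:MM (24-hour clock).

13:45

April 28, 2033 falls between 6 February and 2 October, so daylight saving is in effect and Irkir Isles is at UTC−05:00.
10:15 Irkir Isles + 5h = 15:15 UTC.
1 October 2032 is a Friday, so the first Sunday is October 3.
1 April 2033 is a Friday, so the first Friday is April 1 and the third is April 15.
At the standard offset (UTC−01:30), 15:15 UTC − 1h30m = 13:45 Norora Canton standard time.
The standard-time date in Norora Canton, April 28, 2033, is outside the daylight-saving period (3 October 2032 – 15 April 2033), so Norora Canton is on standard time, UTC−01:30.
15:15 UTC − 1h30m = 13:45 Norora Canton.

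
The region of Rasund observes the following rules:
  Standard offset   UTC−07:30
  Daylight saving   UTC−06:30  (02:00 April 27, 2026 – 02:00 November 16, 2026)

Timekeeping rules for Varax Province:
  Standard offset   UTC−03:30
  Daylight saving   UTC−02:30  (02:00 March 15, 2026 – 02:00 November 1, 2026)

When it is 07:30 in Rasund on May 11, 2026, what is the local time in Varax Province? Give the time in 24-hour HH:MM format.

May 11, 2026 falls between 27 April and 16 November, so daylight saving is in effect and Rasund is at UTC−06:30.
07:30 Rasund + 6h30m = 14:00 UTC.
At the standard offset (UTC−03:30), 14:00 UTC − 3h30m = 10:30 Varax Province standard time.
Daylight saving runs 15 March – 1 November; the standard-time date in Varax Province, May 11, 2026, is inside that window, so Varax Province is at UTC−02:30.
14:00 UTC − 2h30m = 11:30 Varax Province.

11:30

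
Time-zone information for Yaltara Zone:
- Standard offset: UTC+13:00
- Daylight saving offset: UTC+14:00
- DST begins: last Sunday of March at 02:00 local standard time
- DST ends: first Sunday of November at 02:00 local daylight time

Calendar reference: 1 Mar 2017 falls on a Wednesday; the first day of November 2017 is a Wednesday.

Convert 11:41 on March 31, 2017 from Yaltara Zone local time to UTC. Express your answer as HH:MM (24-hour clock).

1 March 2017 is a Wednesday, so Sundays fall on 5, 12, 19, 26; the last is March 26.
1 November 2017 is a Wednesday, so the first Sunday is November 5.
March 31, 2017 falls between 26 March and 5 November, so daylight saving is in effect and Yaltara Zone is at UTC+14:00.
11:41 local − 14h = 21:41 UTC (rolling into the previous day, 30 March 2017).

21:41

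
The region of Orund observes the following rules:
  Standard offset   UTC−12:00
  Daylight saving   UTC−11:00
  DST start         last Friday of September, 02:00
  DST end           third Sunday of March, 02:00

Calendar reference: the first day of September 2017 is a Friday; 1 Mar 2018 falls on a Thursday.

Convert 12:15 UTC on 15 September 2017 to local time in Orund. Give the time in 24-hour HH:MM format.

1 September 2017 is a Friday, so Fridays fall on 1, 8, 15, 22, 29; the last is September 29.
1 March 2018 is a Thursday, so the first Sunday is March 4 and the third is March 18.
At the standard offset (UTC−12:00), 12:15 UTC − 12h = 00:15 Orund standard time.
Daylight saving runs 29 September 2017 – 18 March 2018; the standard-time date in Orund, 15 September 2017, is outside that window, so Orund is on standard time at UTC−12:00.
12:15 UTC − 12h = 00:15 local.

00:15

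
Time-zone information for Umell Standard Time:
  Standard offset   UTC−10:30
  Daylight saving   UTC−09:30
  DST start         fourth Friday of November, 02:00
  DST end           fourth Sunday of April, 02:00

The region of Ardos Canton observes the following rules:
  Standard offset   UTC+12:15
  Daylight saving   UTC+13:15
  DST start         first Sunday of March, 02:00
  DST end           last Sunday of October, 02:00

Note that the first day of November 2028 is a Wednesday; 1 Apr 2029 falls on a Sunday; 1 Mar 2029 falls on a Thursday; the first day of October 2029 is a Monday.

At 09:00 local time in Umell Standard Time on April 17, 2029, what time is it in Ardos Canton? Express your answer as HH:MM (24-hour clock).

1 November 2028 is a Wednesday, so the first Friday is November 3 and the fourth is November 24.
1 April 2029 is a Sunday, so the first Sunday is April 1 and the fourth is April 22.
Daylight saving runs 24 November 2028 – 22 April 2029; April 17, 2029 is inside that window, so Umell Standard Time is at UTC−09:30.
09:00 Umell Standard Time + 9h30m = 18:30 UTC.
1 March 2029 is a Thursday, so the first Sunday is March 4.
1 October 2029 is a Monday, so Sundays fall on 7, 14, 21, 28; the last is October 28.
At the standard offset (UTC+12:15), 18:30 UTC + 12h15m = 06:45 Ardos Canton standard time (rolling into the next day, 18 April 2029).
The standard-time date in Ardos Canton, April 18, 2029, lies within the daylight-saving period (4 March – 28 October), so Ardos Canton is on daylight time, UTC+13:15.
18:30 UTC + 13h15m = 07:45 Ardos Canton (rolling into the next day, 18 April 2029).

07:45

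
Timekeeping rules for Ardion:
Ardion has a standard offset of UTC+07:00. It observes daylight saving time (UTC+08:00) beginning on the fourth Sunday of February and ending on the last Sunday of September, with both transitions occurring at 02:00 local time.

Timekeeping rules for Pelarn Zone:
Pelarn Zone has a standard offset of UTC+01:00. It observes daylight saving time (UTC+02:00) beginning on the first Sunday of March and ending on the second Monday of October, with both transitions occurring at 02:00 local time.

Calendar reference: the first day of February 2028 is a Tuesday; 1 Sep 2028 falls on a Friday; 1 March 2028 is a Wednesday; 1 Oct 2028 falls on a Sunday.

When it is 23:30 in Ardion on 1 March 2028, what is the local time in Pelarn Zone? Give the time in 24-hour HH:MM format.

16:30

1 February 2028 is a Tuesday, so the first Sunday is February 6 and the fourth is February 27.
1 September 2028 is a Friday, so Sundays fall on 3, 10, 17, 24; the last is September 24.
1 March 2028 lies within the daylight-saving period (27 February – 24 September), so Ardion is on daylight time, UTC+08:00.
23:30 Ardion − 8h = 15:30 UTC.
1 March 2028 is a Wednesday, so the first Sunday is March 5.
1 October 2028 is a Sunday, so the first Monday is October 2 and the second is October 9.
At the standard offset (UTC+01:00), 15:30 UTC + 1h = 16:30 Pelarn Zone standard time.
Daylight saving runs 5 March – 9 October; the standard-time date in Pelarn Zone, 1 March 2028, is outside that window, so Pelarn Zone is on standard time at UTC+01:00.
15:30 UTC + 1h = 16:30 Pelarn Zone.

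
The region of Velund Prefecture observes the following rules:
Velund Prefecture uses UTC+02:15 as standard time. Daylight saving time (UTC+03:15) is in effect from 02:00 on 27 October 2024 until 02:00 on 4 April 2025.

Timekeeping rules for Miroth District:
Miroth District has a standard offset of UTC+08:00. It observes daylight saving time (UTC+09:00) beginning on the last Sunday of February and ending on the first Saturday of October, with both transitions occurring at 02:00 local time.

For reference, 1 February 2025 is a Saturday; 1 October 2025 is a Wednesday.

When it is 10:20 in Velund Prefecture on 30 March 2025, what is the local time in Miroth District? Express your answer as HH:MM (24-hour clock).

16:05

30 March 2025 lies within the daylight-saving period (27 October 2024 – 4 April 2025), so Velund Prefecture is on daylight time, UTC+03:15.
10:20 Velund Prefecture − 3h15m = 07:05 UTC.
1 February 2025 is a Saturday, so Sundays fall on 2, 9, 16, 23; the last is February 23.
1 October 2025 is a Wednesday, so the first Saturday is October 4.
At the standard offset (UTC+08:00), 07:05 UTC + 8h = 15:05 Miroth District standard time.
The standard-time date in Miroth District, 30 March 2025, falls between 23 February and 4 October, so daylight saving is in effect and Miroth District is at UTC+09:00.
07:05 UTC + 9h = 16:05 Miroth District.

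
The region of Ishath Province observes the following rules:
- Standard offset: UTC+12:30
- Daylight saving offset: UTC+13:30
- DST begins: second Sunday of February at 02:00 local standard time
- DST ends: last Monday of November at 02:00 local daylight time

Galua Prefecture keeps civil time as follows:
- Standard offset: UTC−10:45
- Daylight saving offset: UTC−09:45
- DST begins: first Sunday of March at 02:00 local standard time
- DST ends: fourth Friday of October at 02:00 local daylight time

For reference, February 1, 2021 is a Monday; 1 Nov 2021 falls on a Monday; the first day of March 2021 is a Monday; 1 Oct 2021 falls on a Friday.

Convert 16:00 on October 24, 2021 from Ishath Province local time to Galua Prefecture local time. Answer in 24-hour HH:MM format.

1 February 2021 is a Monday, so the first Sunday is February 7 and the second is February 14.
1 November 2021 is a Monday, so Mondays fall on 1, 8, 15, 22, 29; the last is November 29.
October 24, 2021 lies within the daylight-saving period (14 February – 29 November), so Ishath Province is on daylight time, UTC+13:30.
16:00 Ishath Province − 13h30m = 02:30 UTC.
1 March 2021 is a Monday, so the first Sunday is March 7.
1 October 2021 is a Friday, so the first Friday is October 1 and the fourth is October 22.
At the standard offset (UTC−10:45), 02:30 UTC − 10h45m = 15:45 Galua Prefecture standard time (rolling into the previous day, 23 October 2021).
The standard-time date in Galua Prefecture, October 23, 2021, is outside the daylight-saving period (7 March – 22 October), so Galua Prefecture is on standard time, UTC−10:45.
02:30 UTC − 10h45m = 15:45 Galua Prefecture (rolling into the previous day, 23 October 2021).

15:45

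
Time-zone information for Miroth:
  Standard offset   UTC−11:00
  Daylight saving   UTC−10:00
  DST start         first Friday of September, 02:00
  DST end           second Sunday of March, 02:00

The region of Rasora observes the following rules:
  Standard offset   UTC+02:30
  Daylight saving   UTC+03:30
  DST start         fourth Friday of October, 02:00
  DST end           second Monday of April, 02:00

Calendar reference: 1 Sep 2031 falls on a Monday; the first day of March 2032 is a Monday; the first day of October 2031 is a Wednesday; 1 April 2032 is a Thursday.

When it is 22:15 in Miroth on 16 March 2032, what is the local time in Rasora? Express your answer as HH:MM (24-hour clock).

1 September 2031 is a Monday, so the first Friday is September 5.
1 March 2032 is a Monday, so the first Sunday is March 7 and the second is March 14.
16 March 2032 does not fall between 5 September 2031 and 14 March 2032, so daylight saving is not in effect and Miroth is at UTC−11:00.
22:15 Miroth + 11h = 09:15 UTC (rolling into the next day, 17 March 2032).
1 October 2031 is a Wednesday, so the first Friday is October 3 and the fourth is October 24.
1 April 2032 is a Thursday, so the first Monday is April 5 and the second is April 12.
At the standard offset (UTC+02:30), 09:15 UTC + 2h30m = 11:45 Rasora standard time.
The standard-time date in Rasora, 17 March 2032, falls between 24 October 2031 and 12 April 2032, so daylight saving is in effect and Rasora is at UTC+03:30.
09:15 UTC + 3h30m = 12:45 Rasora.

12:45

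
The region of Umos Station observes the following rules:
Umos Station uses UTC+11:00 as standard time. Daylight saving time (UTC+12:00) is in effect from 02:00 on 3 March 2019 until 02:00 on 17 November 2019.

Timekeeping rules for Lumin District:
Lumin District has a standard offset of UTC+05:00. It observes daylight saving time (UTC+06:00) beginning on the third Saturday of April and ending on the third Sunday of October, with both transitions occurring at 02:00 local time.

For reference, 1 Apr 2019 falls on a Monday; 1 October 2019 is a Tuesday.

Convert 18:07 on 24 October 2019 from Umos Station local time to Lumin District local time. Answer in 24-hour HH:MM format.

Daylight saving runs 3 March – 17 November; 24 October 2019 is inside that window, so Umos Station is at UTC+12:00.
18:07 Umos Station − 12h = 06:07 UTC.
1 April 2019 is a Monday, so the first Saturday is April 6 and the third is April 20.
1 October 2019 is a Tuesday, so the first Sunday is October 6 and the third is October 20.
At the standard offset (UTC+05:00), 06:07 UTC + 5h = 11:07 Lumin District standard time.
The standard-time date in Lumin District, 24 October 2019, does not fall between 20 April and 20 October, so daylight saving is not in effect and Lumin District is at UTC+05:00.
06:07 UTC + 5h = 11:07 Lumin District.

11:07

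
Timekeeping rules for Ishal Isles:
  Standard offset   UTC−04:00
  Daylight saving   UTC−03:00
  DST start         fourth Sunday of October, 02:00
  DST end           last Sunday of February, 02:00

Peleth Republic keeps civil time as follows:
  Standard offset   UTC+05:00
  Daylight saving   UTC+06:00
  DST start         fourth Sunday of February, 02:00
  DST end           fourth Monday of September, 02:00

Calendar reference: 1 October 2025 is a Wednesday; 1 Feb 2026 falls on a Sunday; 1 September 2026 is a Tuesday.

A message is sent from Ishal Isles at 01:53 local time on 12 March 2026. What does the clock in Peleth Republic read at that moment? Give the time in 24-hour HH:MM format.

1 October 2025 is a Wednesday, so the first Sunday is October 5 and the fourth is October 26.
1 February 2026 is a Sunday, so Sundays fall on 1, 8, 15, 22; the last is February 22.
12 March 2026 does not fall between 26 October 2025 and 22 February 2026, so daylight saving is not in effect and Ishal Isles is at UTC−04:00.
01:53 Ishal Isles + 4h = 05:53 UTC.
1 February 2026 is a Sunday, so the first Sunday is February 1 and the fourth is February 22.
1 September 2026 is a Tuesday, so the first Monday is September 7 and the fourth is September 28.
At the standard offset (UTC+05:00), 05:53 UTC + 5h = 10:53 Peleth Republic standard time.
Daylight saving runs 22 February – 28 September; the standard-time date in Peleth Republic, 12 March 2026, is inside that window, so Peleth Republic is at UTC+06:00.
05:53 UTC + 6h = 11:53 Peleth Republic.

11:53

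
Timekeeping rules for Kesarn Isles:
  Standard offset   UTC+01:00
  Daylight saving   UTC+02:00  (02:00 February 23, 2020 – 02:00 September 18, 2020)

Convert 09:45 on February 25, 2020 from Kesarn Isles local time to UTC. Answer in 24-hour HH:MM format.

Daylight saving runs 23 February – 18 September; February 25, 2020 is inside that window, so Kesarn Isles is at UTC+02:00.
09:45 local − 2h = 07:45 UTC.

07:45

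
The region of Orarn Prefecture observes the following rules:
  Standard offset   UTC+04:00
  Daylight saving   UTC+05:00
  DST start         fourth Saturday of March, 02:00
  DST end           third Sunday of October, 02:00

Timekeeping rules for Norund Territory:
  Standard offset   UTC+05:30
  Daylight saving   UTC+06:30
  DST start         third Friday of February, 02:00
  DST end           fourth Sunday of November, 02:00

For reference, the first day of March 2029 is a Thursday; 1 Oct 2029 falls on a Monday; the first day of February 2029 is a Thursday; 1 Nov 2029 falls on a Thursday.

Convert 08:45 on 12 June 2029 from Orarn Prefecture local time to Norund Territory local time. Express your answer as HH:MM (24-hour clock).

1 March 2029 is a Thursday, so the first Saturday is March 3 and the fourth is March 24.
1 October 2029 is a Monday, so the first Sunday is October 7 and the third is October 21.
Daylight saving runs 24 March – 21 October; 12 June 2029 is inside that window, so Orarn Prefecture is at UTC+05:00.
08:45 Orarn Prefecture − 5h = 03:45 UTC.
1 February 2029 is a Thursday, so the first Friday is February 2 and the third is February 16.
1 November 2029 is a Thursday, so the first Sunday is November 4 and the fourth is November 25.
At the standard offset (UTC+05:30), 03:45 UTC + 5h30m = 09:15 Norund Territory standard time.
The standard-time date in Norund Territory, 12 June 2029, falls between 16 February and 25 November, so daylight saving is in effect and Norund Territory is at UTC+06:30.
03:45 UTC + 6h30m = 10:15 Norund Territory.

10:15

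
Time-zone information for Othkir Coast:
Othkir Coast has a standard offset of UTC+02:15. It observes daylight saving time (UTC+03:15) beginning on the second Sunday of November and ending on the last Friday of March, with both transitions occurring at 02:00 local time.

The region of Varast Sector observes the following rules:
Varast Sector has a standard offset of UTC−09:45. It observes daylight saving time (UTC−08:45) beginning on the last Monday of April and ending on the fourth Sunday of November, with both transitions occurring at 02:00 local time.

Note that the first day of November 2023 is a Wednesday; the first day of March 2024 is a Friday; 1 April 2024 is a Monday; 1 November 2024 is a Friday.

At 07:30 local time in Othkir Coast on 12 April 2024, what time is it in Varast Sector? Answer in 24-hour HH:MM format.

1 November 2023 is a Wednesday, so the first Sunday is November 5 and the second is November 12.
1 March 2024 is a Friday, so Fridays fall on 1, 8, 15, 22, 29; the last is March 29.
12 April 2024 is outside the daylight-saving period (12 November 2023 – 29 March 2024), so Othkir Coast is on standard time, UTC+02:15.
07:30 Othkir Coast − 2h15m = 05:15 UTC.
1 April 2024 is a Monday, so Mondays fall on 1, 8, 15, 22, 29; the last is April 29.
1 November 2024 is a Friday, so the first Sunday is November 3 and the fourth is November 24.
At the standard offset (UTC−09:45), 05:15 UTC − 9h45m = 19:30 Varast Sector standard time (rolling into the previous day, 11 April 2024).
The standard-time date in Varast Sector, 11 April 2024, is outside the daylight-saving period (29 April – 24 November), so Varast Sector is on standard time, UTC−09:45.
05:15 UTC − 9h45m = 19:30 Varast Sector (rolling into the previous day, 11 April 2024).

19:30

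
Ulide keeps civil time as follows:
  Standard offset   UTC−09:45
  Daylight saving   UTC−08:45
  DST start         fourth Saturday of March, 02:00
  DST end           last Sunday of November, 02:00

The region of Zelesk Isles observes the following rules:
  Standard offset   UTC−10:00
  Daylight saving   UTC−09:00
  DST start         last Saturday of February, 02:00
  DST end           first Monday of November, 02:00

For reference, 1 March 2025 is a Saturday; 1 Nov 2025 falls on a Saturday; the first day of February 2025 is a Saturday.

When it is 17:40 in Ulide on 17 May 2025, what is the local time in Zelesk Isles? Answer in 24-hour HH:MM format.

17:25

1 March 2025 is a Saturday, so the first Saturday is March 1 and the fourth is March 22.
1 November 2025 is a Saturday, so Sundays fall on 2, 9, 16, 23, 30; the last is November 30.
Daylight saving runs 22 March – 30 November; 17 May 2025 is inside that window, so Ulide is at UTC−08:45.
17:40 Ulide + 8h45m = 02:25 UTC (rolling into the next day, 18 May 2025).
1 February 2025 is a Saturday, so Saturdays fall on 1, 8, 15, 22; the last is February 22.
1 November 2025 is a Saturday, so the first Monday is November 3.
At the standard offset (UTC−10:00), 02:25 UTC − 10h = 16:25 Zelesk Isles standard time (rolling into the previous day, 17 May 2025).
Daylight saving runs 22 February – 3 November; the standard-time date in Zelesk Isles, 17 May 2025, is inside that window, so Zelesk Isles is at UTC−09:00.
02:25 UTC − 9h = 17:25 Zelesk Isles (rolling into the previous day, 17 May 2025).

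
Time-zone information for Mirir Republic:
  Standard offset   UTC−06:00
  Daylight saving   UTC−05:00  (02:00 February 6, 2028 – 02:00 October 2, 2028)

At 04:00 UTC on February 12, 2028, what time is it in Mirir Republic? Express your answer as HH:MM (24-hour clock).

At the standard offset (UTC−06:00), 04:00 UTC − 6h = 22:00 Mirir Republic standard time (rolling into the previous day, 11 February 2028).
Daylight saving runs 6 February – 2 October; the standard-time date in Mirir Republic, February 11, 2028, is inside that window, so Mirir Republic is at UTC−05:00.
04:00 UTC − 5h = 23:00 local (rolling into the previous day, 11 February 2028).

23:00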